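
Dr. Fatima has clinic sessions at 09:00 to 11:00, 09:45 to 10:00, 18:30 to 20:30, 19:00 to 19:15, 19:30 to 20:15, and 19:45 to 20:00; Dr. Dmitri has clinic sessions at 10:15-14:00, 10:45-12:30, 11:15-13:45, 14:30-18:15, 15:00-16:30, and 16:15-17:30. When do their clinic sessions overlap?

10:15–11:00

First set merges to 09:00–11:00, 18:30–20:30.
Second set merges to 10:15–14:00, 14:30–18:15.
09:00–11:00 overlaps B on 10:15–11:00.
18:30–20:30 falls entirely outside B.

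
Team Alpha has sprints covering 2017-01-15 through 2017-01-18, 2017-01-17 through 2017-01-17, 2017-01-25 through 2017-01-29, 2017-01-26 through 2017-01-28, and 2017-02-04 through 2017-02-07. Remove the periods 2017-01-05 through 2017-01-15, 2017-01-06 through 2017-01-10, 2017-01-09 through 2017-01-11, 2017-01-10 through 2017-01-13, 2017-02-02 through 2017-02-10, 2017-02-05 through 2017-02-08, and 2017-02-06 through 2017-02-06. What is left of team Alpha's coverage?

Merge the first list: 2017-01-15 through 2017-01-18, 2017-01-25 through 2017-01-29, 2017-02-04 through 2017-02-07.
Merge the second list: 2017-01-05 through 2017-01-15, 2017-02-02 through 2017-02-10.
2017-01-15 through 2017-01-18 \ B = 2017-01-16 through 2017-01-18.
2017-01-25 through 2017-01-29: nothing removed.
2017-02-04 through 2017-02-07: entirely removed.

2017-01-16 through 2017-01-18, 2017-01-25 through 2017-01-29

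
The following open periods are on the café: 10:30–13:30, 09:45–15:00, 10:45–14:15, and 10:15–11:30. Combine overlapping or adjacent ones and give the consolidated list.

Sort by start: 09:45–15:00, 10:15–11:30, 10:30–13:30, 10:45–14:15.
10:15–11:30 overlaps/touches 09:45–15:00 → extend to 09:45–15:00.
10:30–13:30 overlaps/touches 09:45–15:00 → extend to 09:45–15:00.
10:45–14:15 overlaps/touches 09:45–15:00 → extend to 09:45–15:00.

09:45–15:00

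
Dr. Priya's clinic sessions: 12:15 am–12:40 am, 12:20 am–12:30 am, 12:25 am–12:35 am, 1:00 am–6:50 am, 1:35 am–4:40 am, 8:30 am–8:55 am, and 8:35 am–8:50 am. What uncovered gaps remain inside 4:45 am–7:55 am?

The merged coverage is 12:15 am–12:40 am, 1:00 am–6:50 am, 8:30 am–8:55 am.
Uncovered inside 4:45 am–7:55 am: 6:50 am–7:55 am.

6:50 am–7:55 am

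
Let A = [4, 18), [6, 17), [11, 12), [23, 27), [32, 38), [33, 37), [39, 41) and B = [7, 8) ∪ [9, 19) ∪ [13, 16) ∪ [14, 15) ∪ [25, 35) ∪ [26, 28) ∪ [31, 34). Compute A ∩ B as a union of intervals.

[7, 8) ∪ [9, 18) ∪ [25, 27) ∪ [32, 35)

First set merges to [4, 18), [23, 27), [32, 38), [39, 41).
Second set merges to [7, 8), [9, 19), [25, 35).
[4, 18) meets the second set on [7, 8), [9, 18).
[23, 27) meets the second set on [25, 27).
[32, 38) meets the second set on [32, 35).
[39, 41): no overlap with the second set.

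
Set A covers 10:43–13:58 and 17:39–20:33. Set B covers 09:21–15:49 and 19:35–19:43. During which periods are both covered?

10:43–13:58, 19:35–19:43

10:43–13:58 overlaps B on 10:43–13:58.
17:39–20:33 overlaps B on 19:35–19:43.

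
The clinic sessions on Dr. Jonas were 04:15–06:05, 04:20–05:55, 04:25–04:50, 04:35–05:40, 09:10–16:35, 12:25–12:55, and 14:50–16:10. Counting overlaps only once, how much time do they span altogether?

Merged: 04:15-06:05, 09:10-16:35.
Lengths: 1 h 50 min + 7 h 25 min = 9 h 15 min.

9 h 15 min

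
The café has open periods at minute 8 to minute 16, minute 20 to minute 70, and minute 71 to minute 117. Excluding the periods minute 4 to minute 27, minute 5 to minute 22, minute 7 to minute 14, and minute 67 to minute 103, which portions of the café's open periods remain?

minute 27 to minute 67, minute 103 to minute 117

B, merged: minute 4 to minute 27, minute 67 to minute 103.
minute 8 to minute 16 lies entirely inside B → drops out.
minute 20 to minute 70 with B removed leaves minute 27 to minute 67.
minute 71 to minute 117 with B removed leaves minute 103 to minute 117.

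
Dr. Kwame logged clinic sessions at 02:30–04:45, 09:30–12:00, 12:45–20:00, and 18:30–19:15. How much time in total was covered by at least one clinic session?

12 h

Merged: 02:30–04:45, 09:30–12:00, 12:45–20:00.
Lengths: 2 h 15 min + 2 h 30 min + 7 h 15 min = 12 h.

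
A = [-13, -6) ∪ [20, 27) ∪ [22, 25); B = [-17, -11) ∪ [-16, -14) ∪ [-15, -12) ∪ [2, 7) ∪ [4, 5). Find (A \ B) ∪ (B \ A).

A, merged: [-13, -6), [20, 27).
B, merged: [-17, -11), [2, 7).
A but not B: [-11, -6), [20, 27).
B but not A: [-17, -13), [2, 7).
Combining gives A △ B.

[-17, -13) ∪ [-11, -6) ∪ [2, 7) ∪ [20, 27)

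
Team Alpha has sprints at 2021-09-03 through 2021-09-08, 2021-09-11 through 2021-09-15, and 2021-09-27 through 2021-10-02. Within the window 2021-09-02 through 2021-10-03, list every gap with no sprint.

2021-09-02 through 2021-09-02, 2021-09-09 through 2021-09-10, 2021-09-16 through 2021-09-26, 2021-10-03 through 2021-10-03

Covered (merged): 2021-09-03 through 2021-09-08, 2021-09-11 through 2021-09-15, 2021-09-27 through 2021-10-02.
Complement within 2021-09-02 through 2021-10-03: 2021-09-02 through 2021-09-02, 2021-09-09 through 2021-09-10, 2021-09-16 through 2021-09-26, 2021-10-03 through 2021-10-03.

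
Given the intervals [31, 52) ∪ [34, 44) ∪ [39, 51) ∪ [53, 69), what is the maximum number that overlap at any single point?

3

Walk the sorted start/end points keeping a running depth.
The depth first hits 3 at 39.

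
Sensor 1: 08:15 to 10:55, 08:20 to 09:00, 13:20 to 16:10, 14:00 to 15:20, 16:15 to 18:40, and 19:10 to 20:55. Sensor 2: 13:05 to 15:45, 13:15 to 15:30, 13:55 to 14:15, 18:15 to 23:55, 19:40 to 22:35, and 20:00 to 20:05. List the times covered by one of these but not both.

Merge the first list: 08:15–10:55, 13:20–16:10, 16:15–18:40, 19:10–20:55.
Merge the second list: 13:05–15:45, 18:15–23:55.
Only in the first: 08:15–10:55, 15:45–16:10, 16:15–18:15.
Only in the second: 13:05–13:20, 18:40–19:10, 20:55–23:55.
Together these are the periods covered by exactly one.

08:15–10:55, 13:05–13:20, 15:45–16:10, 16:15–18:15, 18:40–19:10, 20:55–23:55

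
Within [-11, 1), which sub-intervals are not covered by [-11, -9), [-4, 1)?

[-9, -4)

The merged coverage is [-11, -9), [-4, 1).
Complement within [-11, 1): [-9, -4).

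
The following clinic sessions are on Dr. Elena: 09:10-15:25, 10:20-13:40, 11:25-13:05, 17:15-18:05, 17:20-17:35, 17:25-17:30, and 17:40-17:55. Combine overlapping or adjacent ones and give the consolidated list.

09:10–15:25, 17:15–18:05

10:20–13:40 overlaps/touches 09:10–15:25 → extend to 09:10–15:25.
11:25–13:05 overlaps/touches 09:10–15:25 → extend to 09:10–15:25.
17:15–18:05 is disjoint → start new block.
17:20–17:35 overlaps/touches 17:15–18:05 → extend to 17:15–18:05.
17:25–17:30 overlaps/touches 17:15–18:05 → extend to 17:15–18:05.
17:40–17:55 overlaps/touches 17:15–18:05 → extend to 17:15–18:05.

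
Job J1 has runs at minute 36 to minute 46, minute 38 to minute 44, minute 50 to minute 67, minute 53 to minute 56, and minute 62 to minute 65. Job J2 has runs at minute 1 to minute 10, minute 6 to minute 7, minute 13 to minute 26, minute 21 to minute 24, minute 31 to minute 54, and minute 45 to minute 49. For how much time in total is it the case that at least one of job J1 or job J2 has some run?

Merge the first list: minute 36 to minute 46, minute 50 to minute 67.
Merge the second list: minute 1 to minute 10, minute 13 to minute 26, minute 31 to minute 54.
A ∪ B = minute 1 to minute 10, minute 13 to minute 26, minute 31 to minute 67.
Total: 9 minutes + 13 minutes + 36 minutes = 58 minutes.

58 minutes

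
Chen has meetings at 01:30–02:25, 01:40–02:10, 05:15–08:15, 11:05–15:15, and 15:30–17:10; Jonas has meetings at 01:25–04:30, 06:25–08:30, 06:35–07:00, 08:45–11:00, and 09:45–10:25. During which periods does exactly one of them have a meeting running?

01:25-01:30, 02:25-04:30, 05:15-06:25, 08:15-08:30, 08:45-11:00, 11:05-15:15, 15:30-17:10

Merge the first list: 01:30-02:25, 05:15-08:15, 11:05-15:15, 15:30-17:10.
Merge the second list: 01:25-04:30, 06:25-08:30, 08:45-11:00.
A \ B = 05:15-06:25, 11:05-15:15, 15:30-17:10.
B \ A = 01:25-01:30, 02:25-04:30, 08:15-08:30, 08:45-11:00.
Union of the two gives the symmetric difference.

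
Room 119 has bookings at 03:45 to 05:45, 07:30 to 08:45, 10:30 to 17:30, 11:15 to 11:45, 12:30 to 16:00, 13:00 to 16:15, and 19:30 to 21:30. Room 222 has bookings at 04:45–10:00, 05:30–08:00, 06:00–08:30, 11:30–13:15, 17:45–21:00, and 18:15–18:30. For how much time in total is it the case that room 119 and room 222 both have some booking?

5 h 30 min

First set merges to 03:45-05:45, 07:30-08:45, 10:30-17:30, 19:30-21:30.
Second set merges to 04:45-10:00, 11:30-13:15, 17:45-21:00.
A ∩ B = 04:45-05:45, 07:30-08:45, 11:30-13:15, 19:30-21:00.
Total: 1 h + 1 h 15 min + 1 h 45 min + 1 h 30 min = 5 h 30 min.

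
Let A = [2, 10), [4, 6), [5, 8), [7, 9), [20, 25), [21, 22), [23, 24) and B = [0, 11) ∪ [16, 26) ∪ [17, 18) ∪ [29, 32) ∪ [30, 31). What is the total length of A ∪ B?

A, merged: [2, 10), [20, 25).
B, merged: [0, 11), [16, 26), [29, 32).
A ∪ B = [0, 11), [16, 26), [29, 32).
Total: 11 + 10 + 3 = 24.

24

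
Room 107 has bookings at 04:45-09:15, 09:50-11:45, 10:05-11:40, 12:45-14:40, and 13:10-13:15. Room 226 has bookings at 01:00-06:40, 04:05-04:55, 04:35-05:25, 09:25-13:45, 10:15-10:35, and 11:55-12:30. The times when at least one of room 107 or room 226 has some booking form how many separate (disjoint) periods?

Merge the first list: 04:45–09:15, 09:50–11:45, 12:45–14:40.
Merge the second list: 01:00–06:40, 09:25–13:45.
A ∪ B = 01:00–09:15, 09:25–14:40.
That is 2 disjoint pieces.

2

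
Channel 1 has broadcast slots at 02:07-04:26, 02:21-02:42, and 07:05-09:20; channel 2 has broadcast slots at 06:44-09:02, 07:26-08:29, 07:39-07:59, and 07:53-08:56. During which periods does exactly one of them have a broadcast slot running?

First set merges to 02:07–04:26, 07:05–09:20.
Second set merges to 06:44–09:02.
Only in the first: 02:07–04:26, 09:02–09:20.
Only in the second: 06:44–07:05.
Together these are the periods covered by exactly one.

02:07–04:26, 06:44–07:05, 09:02–09:20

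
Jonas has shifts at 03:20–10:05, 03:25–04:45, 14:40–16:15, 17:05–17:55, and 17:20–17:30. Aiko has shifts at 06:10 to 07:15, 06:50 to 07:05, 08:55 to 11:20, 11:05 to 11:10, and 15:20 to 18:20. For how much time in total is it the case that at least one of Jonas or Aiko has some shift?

11 h 40 min

First set merges to 03:20–10:05, 14:40–16:15, 17:05–17:55.
Second set merges to 06:10–07:15, 08:55–11:20, 15:20–18:20.
A ∪ B = 03:20–11:20, 14:40–18:20.
Total: 8 h + 3 h 40 min = 11 h 40 min.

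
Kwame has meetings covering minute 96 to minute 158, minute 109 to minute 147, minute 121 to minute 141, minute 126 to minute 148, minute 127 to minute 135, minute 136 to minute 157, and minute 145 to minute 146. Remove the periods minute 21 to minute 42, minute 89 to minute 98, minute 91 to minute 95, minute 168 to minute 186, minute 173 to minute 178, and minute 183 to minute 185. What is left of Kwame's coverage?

minute 98 to minute 158

A, merged: minute 96 to minute 158.
B, merged: minute 21 to minute 42, minute 89 to minute 98, minute 168 to minute 186.
minute 96 to minute 158 minus B → minute 98 to minute 158.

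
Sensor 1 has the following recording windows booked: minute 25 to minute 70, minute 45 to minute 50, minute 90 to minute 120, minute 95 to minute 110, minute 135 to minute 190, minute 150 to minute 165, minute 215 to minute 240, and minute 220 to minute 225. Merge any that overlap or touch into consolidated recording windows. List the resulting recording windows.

minute 45 to minute 50 overlaps/touches minute 25 to minute 70 → extend to minute 25 to minute 70.
minute 90 to minute 120 is disjoint → start new block.
minute 95 to minute 110 overlaps/touches minute 90 to minute 120 → extend to minute 90 to minute 120.
minute 135 to minute 190 is disjoint → start new block.
minute 150 to minute 165 overlaps/touches minute 135 to minute 190 → extend to minute 135 to minute 190.
minute 215 to minute 240 is disjoint → start new block.
minute 220 to minute 225 overlaps/touches minute 215 to minute 240 → extend to minute 215 to minute 240.

minute 25 to minute 70, minute 90 to minute 120, minute 135 to minute 190, minute 215 to minute 240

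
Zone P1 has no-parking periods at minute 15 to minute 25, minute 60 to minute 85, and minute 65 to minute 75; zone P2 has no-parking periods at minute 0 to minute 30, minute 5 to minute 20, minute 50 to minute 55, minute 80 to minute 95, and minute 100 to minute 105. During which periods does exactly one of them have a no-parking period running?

Merge the first list: minute 15 to minute 25, minute 60 to minute 85.
Merge the second list: minute 0 to minute 30, minute 50 to minute 55, minute 80 to minute 95, minute 100 to minute 105.
A \ B = minute 60 to minute 80.
B \ A = minute 0 to minute 15, minute 25 to minute 30, minute 50 to minute 55, minute 85 to minute 95, minute 100 to minute 105.
Union of the two gives the symmetric difference.

minute 0 to minute 15, minute 25 to minute 30, minute 50 to minute 55, minute 60 to minute 80, minute 85 to minute 95, minute 100 to minute 105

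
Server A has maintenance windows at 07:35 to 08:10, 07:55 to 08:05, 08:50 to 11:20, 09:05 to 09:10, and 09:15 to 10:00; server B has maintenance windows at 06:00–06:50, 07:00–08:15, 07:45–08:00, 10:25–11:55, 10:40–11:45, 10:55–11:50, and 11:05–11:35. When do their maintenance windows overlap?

First set merges to 07:35–08:10, 08:50–11:20.
Second set merges to 06:00–06:50, 07:00–08:15, 10:25–11:55.
07:35–08:10 meets the second set on 07:35–08:10.
08:50–11:20 meets the second set on 10:25–11:20.

07:35–08:10, 10:25–11:20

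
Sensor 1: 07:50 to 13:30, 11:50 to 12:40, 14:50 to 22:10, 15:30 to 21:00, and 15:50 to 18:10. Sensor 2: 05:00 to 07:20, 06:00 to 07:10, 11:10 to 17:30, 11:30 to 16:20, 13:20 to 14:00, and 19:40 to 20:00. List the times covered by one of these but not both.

First set merges to 07:50-13:30, 14:50-22:10.
Second set merges to 05:00-07:20, 11:10-17:30, 19:40-20:00.
A \ B = 07:50-11:10, 17:30-19:40, 20:00-22:10.
B \ A = 05:00-07:20, 13:30-14:50.
Union of the two gives the symmetric difference.

05:00-07:20, 07:50-11:10, 13:30-14:50, 17:30-19:40, 20:00-22:10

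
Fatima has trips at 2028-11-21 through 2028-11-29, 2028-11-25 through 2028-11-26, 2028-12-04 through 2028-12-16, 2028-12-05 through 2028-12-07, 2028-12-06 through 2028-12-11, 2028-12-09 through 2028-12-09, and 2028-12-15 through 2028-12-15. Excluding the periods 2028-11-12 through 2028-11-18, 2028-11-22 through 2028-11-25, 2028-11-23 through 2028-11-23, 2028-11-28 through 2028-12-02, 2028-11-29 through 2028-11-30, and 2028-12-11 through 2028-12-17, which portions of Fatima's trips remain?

First set merges to 2028-11-21 through 2028-11-29, 2028-12-04 through 2028-12-16.
Second set merges to 2028-11-12 through 2028-11-18, 2028-11-22 through 2028-11-25, 2028-11-28 through 2028-12-02, 2028-12-11 through 2028-12-17.
2028-11-21 through 2028-11-29 \ B = 2028-11-21 through 2028-11-21, 2028-11-26 through 2028-11-27.
2028-12-04 through 2028-12-16 \ B = 2028-12-04 through 2028-12-10.

2028-11-21 through 2028-11-21, 2028-11-26 through 2028-11-27, 2028-12-04 through 2028-12-10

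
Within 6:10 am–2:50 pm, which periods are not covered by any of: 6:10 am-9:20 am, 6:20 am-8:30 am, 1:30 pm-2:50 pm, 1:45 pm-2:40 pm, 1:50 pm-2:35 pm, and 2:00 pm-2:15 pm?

9:20 am–1:30 pm

The merged coverage is 6:10 am–9:20 am, 1:30 pm–2:50 pm.
Gaps within 6:10 am–2:50 pm: 9:20 am–1:30 pm.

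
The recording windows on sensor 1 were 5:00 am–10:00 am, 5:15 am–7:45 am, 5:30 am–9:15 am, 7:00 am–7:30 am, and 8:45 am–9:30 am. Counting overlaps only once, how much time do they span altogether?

Merged: 5:00 am–10:00 am.
Length: 5 h.

5 h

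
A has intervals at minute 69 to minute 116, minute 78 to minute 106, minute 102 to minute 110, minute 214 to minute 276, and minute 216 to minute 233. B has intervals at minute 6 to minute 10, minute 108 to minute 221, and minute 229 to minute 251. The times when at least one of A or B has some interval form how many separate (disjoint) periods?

2

First set merges to minute 69 to minute 116, minute 214 to minute 276.
A ∪ B = minute 6 to minute 10, minute 69 to minute 276.
That is 2 disjoint pieces.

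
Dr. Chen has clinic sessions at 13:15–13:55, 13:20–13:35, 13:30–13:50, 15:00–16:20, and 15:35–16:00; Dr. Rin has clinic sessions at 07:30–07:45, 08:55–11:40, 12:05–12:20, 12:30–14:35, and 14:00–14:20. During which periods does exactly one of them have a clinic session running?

07:30–07:45, 08:55–11:40, 12:05–12:20, 12:30–13:15, 13:55–14:35, 15:00–16:20

A, merged: 13:15–13:55, 15:00–16:20.
B, merged: 07:30–07:45, 08:55–11:40, 12:05–12:20, 12:30–14:35.
A \ B = 15:00–16:20.
B \ A = 07:30–07:45, 08:55–11:40, 12:05–12:20, 12:30–13:15, 13:55–14:35.
Union of the two gives the symmetric difference.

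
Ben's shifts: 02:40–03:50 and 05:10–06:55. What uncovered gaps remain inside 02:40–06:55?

03:50-05:10

The merged coverage is 02:40-03:50, 05:10-06:55.
Uncovered inside 02:40-06:55: 03:50-05:10.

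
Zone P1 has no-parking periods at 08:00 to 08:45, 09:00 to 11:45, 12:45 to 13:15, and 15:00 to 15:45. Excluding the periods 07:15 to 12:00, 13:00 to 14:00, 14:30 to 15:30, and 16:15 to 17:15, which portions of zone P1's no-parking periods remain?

12:45–13:00, 15:30–15:45

08:00–08:45 lies entirely inside B → drops out.
09:00–11:45 lies entirely inside B → drops out.
12:45–13:15 with B removed leaves 12:45–13:00.
15:00–15:45 with B removed leaves 15:30–15:45.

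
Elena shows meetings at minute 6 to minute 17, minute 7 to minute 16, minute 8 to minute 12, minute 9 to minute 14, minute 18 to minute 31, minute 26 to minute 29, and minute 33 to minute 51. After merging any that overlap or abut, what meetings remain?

minute 7 to minute 16 overlaps/touches minute 6 to minute 17 → extend to minute 6 to minute 17.
minute 8 to minute 12 overlaps/touches minute 6 to minute 17 → extend to minute 6 to minute 17.
minute 9 to minute 14 overlaps/touches minute 6 to minute 17 → extend to minute 6 to minute 17.
minute 18 to minute 31 is disjoint → start new block.
minute 26 to minute 29 overlaps/touches minute 18 to minute 31 → extend to minute 18 to minute 31.
minute 33 to minute 51 is disjoint → start new block.

minute 6 to minute 17, minute 18 to minute 31, minute 33 to minute 51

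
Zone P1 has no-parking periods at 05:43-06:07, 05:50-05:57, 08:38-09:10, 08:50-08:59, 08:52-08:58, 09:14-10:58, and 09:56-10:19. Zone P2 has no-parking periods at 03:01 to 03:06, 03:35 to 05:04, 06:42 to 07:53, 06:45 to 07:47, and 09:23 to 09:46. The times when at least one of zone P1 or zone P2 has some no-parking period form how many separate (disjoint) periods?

Merge the first list: 05:43–06:07, 08:38–09:10, 09:14–10:58.
Merge the second list: 03:01–03:06, 03:35–05:04, 06:42–07:53, 09:23–09:46.
A ∪ B = 03:01–03:06, 03:35–05:04, 05:43–06:07, 06:42–07:53, 08:38–09:10, 09:14–10:58.
That is 6 disjoint pieces.

6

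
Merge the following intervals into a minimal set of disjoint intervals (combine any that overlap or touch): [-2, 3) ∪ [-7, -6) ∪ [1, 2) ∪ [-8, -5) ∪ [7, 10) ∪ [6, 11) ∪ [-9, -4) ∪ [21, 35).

[-9, -4) ∪ [-2, 3) ∪ [6, 11) ∪ [21, 35)

Sort by start: [-9, -4), [-8, -5), [-7, -6), [-2, 3), [1, 2), [6, 11), [7, 10), [21, 35).
[-8, -5) overlaps/touches [-9, -4) → extend to [-9, -4).
[-7, -6) overlaps/touches [-9, -4) → extend to [-9, -4).
[-2, 3) is disjoint → start new block.
[1, 2) overlaps/touches [-2, 3) → extend to [-2, 3).
[6, 11) is disjoint → start new block.
[7, 10) overlaps/touches [6, 11) → extend to [6, 11).
[21, 35) is disjoint → start new block.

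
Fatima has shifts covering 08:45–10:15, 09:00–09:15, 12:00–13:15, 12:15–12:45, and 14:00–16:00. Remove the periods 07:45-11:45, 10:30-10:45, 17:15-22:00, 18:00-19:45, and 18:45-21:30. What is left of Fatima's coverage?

Merge the first list: 08:45–10:15, 12:00–13:15, 14:00–16:00.
Merge the second list: 07:45–11:45, 17:15–22:00.
08:45–10:15: entirely removed.
12:00–13:15: nothing removed.
14:00–16:00: nothing removed.

12:00–13:15, 14:00–16:00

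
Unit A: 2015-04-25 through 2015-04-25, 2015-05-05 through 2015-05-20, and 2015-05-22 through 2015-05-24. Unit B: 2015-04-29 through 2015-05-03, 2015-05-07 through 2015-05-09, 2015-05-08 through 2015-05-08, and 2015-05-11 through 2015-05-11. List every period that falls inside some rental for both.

2015-05-07 through 2015-05-09, 2015-05-11 through 2015-05-11

Second set merges to 2015-04-29 through 2015-05-03, 2015-05-07 through 2015-05-09, 2015-05-11 through 2015-05-11.
2015-04-25 through 2015-04-25: no overlap with the second set.
2015-05-05 through 2015-05-20 meets the second set on 2015-05-07 through 2015-05-09, 2015-05-11 through 2015-05-11.
2015-05-22 through 2015-05-24: no overlap with the second set.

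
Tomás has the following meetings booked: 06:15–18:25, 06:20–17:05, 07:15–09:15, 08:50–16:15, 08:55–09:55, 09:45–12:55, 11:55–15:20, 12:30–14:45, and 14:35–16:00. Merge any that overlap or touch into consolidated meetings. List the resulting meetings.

06:15–18:25

06:20–17:05 overlaps/touches 06:15–18:25 → extend to 06:15–18:25.
07:15–09:15 overlaps/touches 06:15–18:25 → extend to 06:15–18:25.
08:50–16:15 overlaps/touches 06:15–18:25 → extend to 06:15–18:25.
08:55–09:55 overlaps/touches 06:15–18:25 → extend to 06:15–18:25.
09:45–12:55 overlaps/touches 06:15–18:25 → extend to 06:15–18:25.
11:55–15:20 overlaps/touches 06:15–18:25 → extend to 06:15–18:25.
12:30–14:45 overlaps/touches 06:15–18:25 → extend to 06:15–18:25.
14:35–16:00 overlaps/touches 06:15–18:25 → extend to 06:15–18:25.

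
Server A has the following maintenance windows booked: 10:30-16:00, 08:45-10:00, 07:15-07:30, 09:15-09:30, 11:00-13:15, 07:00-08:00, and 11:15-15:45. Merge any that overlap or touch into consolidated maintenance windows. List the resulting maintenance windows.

Sort by start: 07:00-08:00, 07:15-07:30, 08:45-10:00, 09:15-09:30, 10:30-16:00, 11:00-13:15, 11:15-15:45.
07:15-07:30 overlaps/touches 07:00-08:00 → extend to 07:00-08:00.
08:45-10:00 is disjoint → start new block.
09:15-09:30 overlaps/touches 08:45-10:00 → extend to 08:45-10:00.
10:30-16:00 is disjoint → start new block.
11:00-13:15 overlaps/touches 10:30-16:00 → extend to 10:30-16:00.
11:15-15:45 overlaps/touches 10:30-16:00 → extend to 10:30-16:00.

07:00-08:00, 08:45-10:00, 10:30-16:00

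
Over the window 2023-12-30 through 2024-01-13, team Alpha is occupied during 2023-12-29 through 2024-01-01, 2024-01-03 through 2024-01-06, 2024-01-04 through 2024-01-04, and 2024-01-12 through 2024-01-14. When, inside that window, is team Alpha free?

2024-01-02 through 2024-01-02, 2024-01-07 through 2024-01-11

The merged coverage is 2023-12-29 through 2024-01-01, 2024-01-03 through 2024-01-06, 2024-01-12 through 2024-01-14.
Uncovered inside 2023-12-30 through 2024-01-13: 2024-01-02 through 2024-01-02, 2024-01-07 through 2024-01-11.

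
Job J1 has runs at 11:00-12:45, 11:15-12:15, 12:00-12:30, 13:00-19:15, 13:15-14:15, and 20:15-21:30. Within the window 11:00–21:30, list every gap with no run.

After merging, the occupied span is 11:00–12:45, 13:00–19:15, 20:15–21:30.
Uncovered inside 11:00–21:30: 12:45–13:00, 19:15–20:15.

12:45–13:00, 19:15–20:15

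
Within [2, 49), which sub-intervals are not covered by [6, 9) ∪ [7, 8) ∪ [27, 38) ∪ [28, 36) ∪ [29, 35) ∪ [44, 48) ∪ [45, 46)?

After merging, the occupied span is [6, 9), [27, 38), [44, 48).
Gaps within [2, 49): [2, 6), [9, 27), [38, 44), [48, 49).

[2, 6) ∪ [9, 27) ∪ [38, 44) ∪ [48, 49)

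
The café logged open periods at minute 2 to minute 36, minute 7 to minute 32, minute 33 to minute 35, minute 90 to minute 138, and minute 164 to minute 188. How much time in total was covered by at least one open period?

106 minutes

Merged: minute 2 to minute 36, minute 90 to minute 138, minute 164 to minute 188.
Lengths: 34 minutes + 48 minutes + 24 minutes = 106 minutes.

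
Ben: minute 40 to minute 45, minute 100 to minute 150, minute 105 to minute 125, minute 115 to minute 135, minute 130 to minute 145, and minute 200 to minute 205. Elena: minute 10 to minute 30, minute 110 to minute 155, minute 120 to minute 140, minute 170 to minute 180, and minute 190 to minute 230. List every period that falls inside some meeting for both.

minute 110 to minute 150, minute 200 to minute 205

Merge the first list: minute 40 to minute 45, minute 100 to minute 150, minute 200 to minute 205.
Merge the second list: minute 10 to minute 30, minute 110 to minute 155, minute 170 to minute 180, minute 190 to minute 230.
minute 40 to minute 45 meets no B interval.
minute 100 to minute 150 ∩ B → minute 110 to minute 150.
minute 200 to minute 205 ∩ B → minute 200 to minute 205.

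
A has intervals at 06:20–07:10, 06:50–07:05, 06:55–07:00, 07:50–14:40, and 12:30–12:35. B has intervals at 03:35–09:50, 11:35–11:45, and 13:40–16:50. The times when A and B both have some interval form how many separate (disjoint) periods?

4

First set merges to 06:20-07:10, 07:50-14:40.
A ∩ B = 06:20-07:10, 07:50-09:50, 11:35-11:45, 13:40-14:40.
That is 4 disjoint pieces.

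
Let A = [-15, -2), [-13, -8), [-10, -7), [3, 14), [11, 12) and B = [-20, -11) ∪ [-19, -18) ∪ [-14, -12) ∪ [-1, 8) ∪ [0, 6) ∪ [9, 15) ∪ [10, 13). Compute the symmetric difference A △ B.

First set merges to [-15, -2), [3, 14).
Second set merges to [-20, -11), [-1, 8), [9, 15).
A \ B = [-11, -2), [8, 9).
B \ A = [-20, -15), [-1, 3), [14, 15).
Union of the two gives the symmetric difference.

[-20, -15) ∪ [-11, -2) ∪ [-1, 3) ∪ [8, 9) ∪ [14, 15)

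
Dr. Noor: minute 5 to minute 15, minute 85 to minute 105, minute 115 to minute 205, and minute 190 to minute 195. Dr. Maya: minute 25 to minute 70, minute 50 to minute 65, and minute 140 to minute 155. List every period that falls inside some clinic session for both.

First set merges to minute 5 to minute 15, minute 85 to minute 105, minute 115 to minute 205.
Second set merges to minute 25 to minute 70, minute 140 to minute 155.
minute 5 to minute 15: no overlap with the second set.
minute 85 to minute 105: no overlap with the second set.
minute 115 to minute 205 meets the second set on minute 140 to minute 155.

minute 140 to minute 155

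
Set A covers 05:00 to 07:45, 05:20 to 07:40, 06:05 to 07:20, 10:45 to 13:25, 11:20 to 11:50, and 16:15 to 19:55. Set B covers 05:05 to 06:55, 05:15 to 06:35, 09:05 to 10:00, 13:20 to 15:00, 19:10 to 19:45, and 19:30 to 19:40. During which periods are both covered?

First set merges to 05:00-07:45, 10:45-13:25, 16:15-19:55.
Second set merges to 05:05-06:55, 09:05-10:00, 13:20-15:00, 19:10-19:45.
05:00-07:45 meets the second set on 05:05-06:55.
10:45-13:25 meets the second set on 13:20-13:25.
16:15-19:55 meets the second set on 19:10-19:45.

05:05-06:55, 13:20-13:25, 19:10-19:45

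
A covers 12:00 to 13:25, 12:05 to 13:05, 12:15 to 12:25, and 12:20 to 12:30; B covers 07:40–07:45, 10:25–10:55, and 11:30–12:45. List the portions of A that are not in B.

12:45-13:25

First set merges to 12:00-13:25.
12:00-13:25 minus B → 12:45-13:25.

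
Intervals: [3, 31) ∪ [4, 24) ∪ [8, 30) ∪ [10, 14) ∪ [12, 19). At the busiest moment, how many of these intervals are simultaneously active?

At 12, 5 of the intervals are simultaneously active.
No point has more.

5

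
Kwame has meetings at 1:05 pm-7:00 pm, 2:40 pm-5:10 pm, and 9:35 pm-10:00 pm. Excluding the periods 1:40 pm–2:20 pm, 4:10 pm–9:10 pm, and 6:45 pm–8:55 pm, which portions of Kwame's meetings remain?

A, merged: 1:05 pm–7:00 pm, 9:35 pm–10:00 pm.
B, merged: 1:40 pm–2:20 pm, 4:10 pm–9:10 pm.
1:05 pm–7:00 pm with B removed leaves 1:05 pm–1:40 pm, 2:20 pm–4:10 pm.
9:35 pm–10:00 pm is untouched.

1:05 pm–1:40 pm, 2:20 pm–4:10 pm, 9:35 pm–10:00 pm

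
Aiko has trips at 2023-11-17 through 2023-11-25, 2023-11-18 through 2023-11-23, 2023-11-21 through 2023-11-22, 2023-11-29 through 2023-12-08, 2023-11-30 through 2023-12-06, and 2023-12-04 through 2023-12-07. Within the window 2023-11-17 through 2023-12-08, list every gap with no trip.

2023-11-26 through 2023-11-28

After merging, the occupied span is 2023-11-17 through 2023-11-25, 2023-11-29 through 2023-12-08.
Complement within 2023-11-17 through 2023-12-08: 2023-11-26 through 2023-11-28.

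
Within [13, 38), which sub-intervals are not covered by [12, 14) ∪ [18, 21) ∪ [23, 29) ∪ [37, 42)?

[14, 18) ∪ [21, 23) ∪ [29, 37)

The merged coverage is [12, 14), [18, 21), [23, 29), [37, 42).
Complement within [13, 38): [14, 18), [21, 23), [29, 37).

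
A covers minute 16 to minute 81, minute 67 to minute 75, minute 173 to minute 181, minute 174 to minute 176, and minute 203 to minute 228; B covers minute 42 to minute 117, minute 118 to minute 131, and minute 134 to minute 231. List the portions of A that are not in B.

First set merges to minute 16 to minute 81, minute 173 to minute 181, minute 203 to minute 228.
minute 16 to minute 81 with B removed leaves minute 16 to minute 42.
minute 173 to minute 181 lies entirely inside B → drops out.
minute 203 to minute 228 lies entirely inside B → drops out.

minute 16 to minute 42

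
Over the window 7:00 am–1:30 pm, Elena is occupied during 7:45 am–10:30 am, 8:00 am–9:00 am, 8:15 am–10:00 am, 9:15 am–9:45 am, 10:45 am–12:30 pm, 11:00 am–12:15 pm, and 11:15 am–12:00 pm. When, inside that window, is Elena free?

7:00 am–7:45 am, 10:30 am–10:45 am, 12:30 pm–1:30 pm

The merged coverage is 7:45 am–10:30 am, 10:45 am–12:30 pm.
Complement within 7:00 am–1:30 pm: 7:00 am–7:45 am, 10:30 am–10:45 am, 12:30 pm–1:30 pm.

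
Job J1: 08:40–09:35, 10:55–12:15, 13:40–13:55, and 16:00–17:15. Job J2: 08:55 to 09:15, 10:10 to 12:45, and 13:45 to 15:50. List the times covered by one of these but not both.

Only in the first: 08:40–08:55, 09:15–09:35, 13:40–13:45, 16:00–17:15.
Only in the second: 10:10–10:55, 12:15–12:45, 13:55–15:50.
Together these are the periods covered by exactly one.

08:40–08:55, 09:15–09:35, 10:10–10:55, 12:15–12:45, 13:40–13:45, 13:55–15:50, 16:00–17:15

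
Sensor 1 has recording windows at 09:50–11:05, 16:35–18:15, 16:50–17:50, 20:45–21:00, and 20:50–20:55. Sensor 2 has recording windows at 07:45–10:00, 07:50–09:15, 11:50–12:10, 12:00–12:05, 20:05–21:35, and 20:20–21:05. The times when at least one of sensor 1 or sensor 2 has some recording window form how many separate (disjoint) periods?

A, merged: 09:50–11:05, 16:35–18:15, 20:45–21:00.
B, merged: 07:45–10:00, 11:50–12:10, 20:05–21:35.
A ∪ B = 07:45–11:05, 11:50–12:10, 16:35–18:15, 20:05–21:35.
That is 4 disjoint pieces.

4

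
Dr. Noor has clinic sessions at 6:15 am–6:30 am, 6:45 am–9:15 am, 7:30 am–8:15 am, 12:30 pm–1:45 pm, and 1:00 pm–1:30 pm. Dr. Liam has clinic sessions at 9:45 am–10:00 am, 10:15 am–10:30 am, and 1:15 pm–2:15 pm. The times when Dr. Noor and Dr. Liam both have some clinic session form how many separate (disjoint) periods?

1

Merge the first list: 6:15 am–6:30 am, 6:45 am–9:15 am, 12:30 pm–1:45 pm.
A ∩ B = 1:15 pm–1:45 pm.
That is 1 disjoint piece.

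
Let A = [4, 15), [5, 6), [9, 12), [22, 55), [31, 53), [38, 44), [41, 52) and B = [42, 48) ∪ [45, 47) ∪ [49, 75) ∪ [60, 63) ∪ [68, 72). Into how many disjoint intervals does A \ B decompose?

Merge the first list: [4, 15), [22, 55).
Merge the second list: [42, 48), [49, 75).
A \ B = [4, 15), [22, 42), [48, 49).
That is 3 disjoint pieces.

3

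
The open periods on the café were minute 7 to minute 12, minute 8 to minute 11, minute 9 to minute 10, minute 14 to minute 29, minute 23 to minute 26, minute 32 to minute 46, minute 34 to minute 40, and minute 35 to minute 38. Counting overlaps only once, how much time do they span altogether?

Merged: minute 7 to minute 12, minute 14 to minute 29, minute 32 to minute 46.
Lengths: 5 minutes + 15 minutes + 14 minutes = 34 minutes.

34 minutes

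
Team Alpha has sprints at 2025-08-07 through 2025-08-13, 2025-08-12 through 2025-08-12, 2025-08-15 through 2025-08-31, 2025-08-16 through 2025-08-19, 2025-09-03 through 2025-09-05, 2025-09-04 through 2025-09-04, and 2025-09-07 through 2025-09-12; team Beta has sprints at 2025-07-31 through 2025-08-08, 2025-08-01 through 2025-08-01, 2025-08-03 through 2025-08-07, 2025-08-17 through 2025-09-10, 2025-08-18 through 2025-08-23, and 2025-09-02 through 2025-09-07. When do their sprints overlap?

2025-08-07 through 2025-08-08, 2025-08-17 through 2025-08-31, 2025-09-03 through 2025-09-05, 2025-09-07 through 2025-09-10

A, merged: 2025-08-07 through 2025-08-13, 2025-08-15 through 2025-08-31, 2025-09-03 through 2025-09-05, 2025-09-07 through 2025-09-12.
B, merged: 2025-07-31 through 2025-08-08, 2025-08-17 through 2025-09-10.
2025-08-07 through 2025-08-13 overlaps B on 2025-08-07 through 2025-08-08.
2025-08-15 through 2025-08-31 overlaps B on 2025-08-17 through 2025-08-31.
2025-09-03 through 2025-09-05 overlaps B on 2025-09-03 through 2025-09-05.
2025-09-07 through 2025-09-12 overlaps B on 2025-09-07 through 2025-09-10.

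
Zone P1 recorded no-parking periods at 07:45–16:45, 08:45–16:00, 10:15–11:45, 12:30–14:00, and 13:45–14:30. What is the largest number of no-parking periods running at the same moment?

4

At 13:45, 4 of the intervals are simultaneously active.
No point has more.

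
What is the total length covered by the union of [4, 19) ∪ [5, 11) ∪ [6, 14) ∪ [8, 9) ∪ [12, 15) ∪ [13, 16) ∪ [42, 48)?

21

Merged: [4, 19), [42, 48).
Lengths: 15 + 6 = 21.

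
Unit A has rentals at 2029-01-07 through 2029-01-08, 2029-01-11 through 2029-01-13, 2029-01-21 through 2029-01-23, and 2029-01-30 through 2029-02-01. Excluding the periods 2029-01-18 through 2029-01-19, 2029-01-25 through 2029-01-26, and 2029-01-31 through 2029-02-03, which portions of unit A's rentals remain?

2029-01-07 through 2029-01-08, 2029-01-11 through 2029-01-13, 2029-01-21 through 2029-01-23, 2029-01-30 through 2029-01-30

2029-01-07 through 2029-01-08: nothing removed.
2029-01-11 through 2029-01-13: nothing removed.
2029-01-21 through 2029-01-23: nothing removed.
2029-01-30 through 2029-02-01 \ B = 2029-01-30 through 2029-01-30.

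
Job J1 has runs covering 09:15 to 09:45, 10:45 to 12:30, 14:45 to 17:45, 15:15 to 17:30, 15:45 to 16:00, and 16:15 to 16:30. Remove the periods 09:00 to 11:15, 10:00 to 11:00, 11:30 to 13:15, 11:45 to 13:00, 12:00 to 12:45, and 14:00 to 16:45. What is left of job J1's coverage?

Merge the first list: 09:15–09:45, 10:45–12:30, 14:45–17:45.
Merge the second list: 09:00–11:15, 11:30–13:15, 14:00–16:45.
09:15–09:45 lies entirely inside B → drops out.
10:45–12:30 with B removed leaves 11:15–11:30.
14:45–17:45 with B removed leaves 16:45–17:45.

11:15–11:30, 16:45–17:45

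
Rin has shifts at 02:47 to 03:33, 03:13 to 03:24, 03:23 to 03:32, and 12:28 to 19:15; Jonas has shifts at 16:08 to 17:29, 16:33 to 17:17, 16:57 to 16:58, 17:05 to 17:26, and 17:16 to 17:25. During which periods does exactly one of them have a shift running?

Merge the first list: 02:47-03:33, 12:28-19:15.
Merge the second list: 16:08-17:29.
A but not B: 02:47-03:33, 12:28-16:08, 17:29-19:15.
B but not A: none.
Combining gives A △ B.

02:47-03:33, 12:28-16:08, 17:29-19:15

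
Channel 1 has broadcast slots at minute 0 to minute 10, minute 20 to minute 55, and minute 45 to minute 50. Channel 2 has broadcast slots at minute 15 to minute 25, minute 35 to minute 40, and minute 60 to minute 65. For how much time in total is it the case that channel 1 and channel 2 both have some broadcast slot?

A, merged: minute 0 to minute 10, minute 20 to minute 55.
A ∩ B = minute 20 to minute 25, minute 35 to minute 40.
Total: 5 minutes + 5 minutes = 10 minutes.

10 minutes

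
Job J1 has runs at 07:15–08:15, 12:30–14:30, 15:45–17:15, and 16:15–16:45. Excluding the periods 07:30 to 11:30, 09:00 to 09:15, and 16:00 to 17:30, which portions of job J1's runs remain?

A, merged: 07:15–08:15, 12:30–14:30, 15:45–17:15.
B, merged: 07:30–11:30, 16:00–17:30.
07:15–08:15 minus B → 07:15–07:30.
12:30–14:30: no B overlap → unchanged.
15:45–17:15 minus B → 15:45–16:00.

07:15–07:30, 12:30–14:30, 15:45–16:00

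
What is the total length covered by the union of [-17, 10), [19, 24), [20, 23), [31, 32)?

33

Merged: [-17, 10), [19, 24), [31, 32).
Lengths: 27 + 5 + 1 = 33.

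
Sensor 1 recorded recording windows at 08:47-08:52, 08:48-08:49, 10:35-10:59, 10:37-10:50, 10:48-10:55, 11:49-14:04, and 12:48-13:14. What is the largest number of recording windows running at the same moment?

3

Sweep endpoints in order; track running count of active intervals.
Peak of 3 reached at 10:48.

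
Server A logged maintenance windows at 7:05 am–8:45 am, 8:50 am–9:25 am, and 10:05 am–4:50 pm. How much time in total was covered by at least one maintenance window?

Merged: 7:05 am-8:45 am, 8:50 am-9:25 am, 10:05 am-4:50 pm.
Lengths: 1 h 40 min + 35 min + 6 h 45 min = 9 h.

9 h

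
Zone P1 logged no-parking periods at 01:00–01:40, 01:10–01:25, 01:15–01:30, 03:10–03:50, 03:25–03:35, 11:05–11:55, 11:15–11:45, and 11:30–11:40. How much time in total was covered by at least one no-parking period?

Merged: 01:00–01:40, 03:10–03:50, 11:05–11:55.
Lengths: 40 min + 40 min + 50 min = 2 h 10 min.

2 h 10 min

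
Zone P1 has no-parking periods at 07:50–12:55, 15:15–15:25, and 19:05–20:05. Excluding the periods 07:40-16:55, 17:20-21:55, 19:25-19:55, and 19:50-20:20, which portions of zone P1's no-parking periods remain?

Merge the second list: 07:40–16:55, 17:20–21:55.
07:50–12:55 lies entirely inside B → drops out.
15:15–15:25 lies entirely inside B → drops out.
19:05–20:05 lies entirely inside B → drops out.

none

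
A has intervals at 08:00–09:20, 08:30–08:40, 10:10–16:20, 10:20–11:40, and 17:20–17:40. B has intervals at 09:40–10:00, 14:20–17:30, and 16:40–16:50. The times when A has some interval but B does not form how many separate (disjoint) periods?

3

A, merged: 08:00-09:20, 10:10-16:20, 17:20-17:40.
B, merged: 09:40-10:00, 14:20-17:30.
A \ B = 08:00-09:20, 10:10-14:20, 17:30-17:40.
That is 3 disjoint pieces.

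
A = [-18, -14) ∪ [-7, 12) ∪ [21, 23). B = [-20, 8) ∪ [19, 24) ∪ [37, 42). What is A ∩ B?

[-18, -14) meets the second set on [-18, -14).
[-7, 12) meets the second set on [-7, 8).
[21, 23) meets the second set on [21, 23).

[-18, -14) ∪ [-7, 8) ∪ [21, 23)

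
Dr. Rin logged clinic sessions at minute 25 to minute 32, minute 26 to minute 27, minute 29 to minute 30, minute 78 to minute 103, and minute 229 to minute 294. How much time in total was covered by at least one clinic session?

Merged: minute 25 to minute 32, minute 78 to minute 103, minute 229 to minute 294.
Lengths: 7 minutes + 25 minutes + 65 minutes = 97 minutes.

97 minutes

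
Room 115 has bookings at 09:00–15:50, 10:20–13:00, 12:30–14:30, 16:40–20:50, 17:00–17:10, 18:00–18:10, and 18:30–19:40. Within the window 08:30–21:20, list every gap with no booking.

The merged coverage is 09:00–15:50, 16:40–20:50.
Gaps within 08:30–21:20: 08:30–09:00, 15:50–16:40, 20:50–21:20.

08:30–09:00, 15:50–16:40, 20:50–21:20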